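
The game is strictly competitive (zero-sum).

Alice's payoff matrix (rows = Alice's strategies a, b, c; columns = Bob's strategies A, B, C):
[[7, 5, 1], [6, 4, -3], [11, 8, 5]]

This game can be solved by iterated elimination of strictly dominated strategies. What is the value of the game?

5

Column A is strictly dominated by B for Bob (5<7, 4<6, 8<11); eliminate A.
Row b is strictly dominated by row a (5>4, 1>-3); eliminate b.
Row a is strictly dominated by row c (8>5, 5>1); eliminate a.
Column B is strictly dominated by C for Bob (5<8); eliminate B.
Only (c, C) remains, with payoff 5.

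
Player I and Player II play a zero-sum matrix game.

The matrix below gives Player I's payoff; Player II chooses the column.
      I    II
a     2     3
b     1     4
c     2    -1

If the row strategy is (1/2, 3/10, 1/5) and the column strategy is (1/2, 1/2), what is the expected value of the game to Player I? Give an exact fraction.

Against (1/2, 1/2), each row's expected payoff is a: 5/2; b: 5/2; c: 1/2.
Taking the (1/2, 3/10, 1/5)-weighted average: (1/2)·(5/2) + (3/10)·(5/2) + (1/5)·(1/2) = 21/10.

21/10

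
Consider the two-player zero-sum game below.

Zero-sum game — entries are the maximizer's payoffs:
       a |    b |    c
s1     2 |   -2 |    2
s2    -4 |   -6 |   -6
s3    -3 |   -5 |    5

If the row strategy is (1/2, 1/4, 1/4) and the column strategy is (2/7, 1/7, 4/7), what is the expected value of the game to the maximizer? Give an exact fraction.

-9/28

Against (2/7, 1/7, 4/7), each row's expected payoff is s1: 10/7; s2: -38/7; s3: 9/7.
Taking the (1/2, 1/4, 1/4)-weighted average: (1/2)·(10/7) + (1/4)·(-38/7) + (1/4)·(9/7) = -9/28.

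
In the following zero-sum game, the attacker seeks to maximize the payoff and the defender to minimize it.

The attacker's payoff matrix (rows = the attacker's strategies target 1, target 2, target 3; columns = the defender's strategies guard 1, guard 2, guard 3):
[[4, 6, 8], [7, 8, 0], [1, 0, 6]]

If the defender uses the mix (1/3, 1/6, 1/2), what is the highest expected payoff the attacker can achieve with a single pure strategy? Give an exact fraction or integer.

target 1: (4)·(1/3) + (6)·(1/6) + (8)·(1/2) = 19/3.
target 2: (7)·(1/3) + (8)·(1/6) + (0)·(1/2) = 11/3.
target 3: (1)·(1/3) + (0)·(1/6) + (6)·(1/2) = 10/3.
The best pure response is target 1 with expected payoff 19/3.

19/3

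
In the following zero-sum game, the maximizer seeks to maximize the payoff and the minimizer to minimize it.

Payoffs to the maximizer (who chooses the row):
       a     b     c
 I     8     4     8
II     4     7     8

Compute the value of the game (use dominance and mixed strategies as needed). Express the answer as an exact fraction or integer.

Column c is strictly dominated by b for the minimizer (it gives the maximizer more in every row).
The remaining 2×2 game on (I, II) × (a, b) has no saddle point. Let the maximizer play I with probability p; indifference gives 8p + 4(1−p) = 4p + 7(1−p), so p = 3/7.
Similarly the minimizer's optimal q on a is 3/7, and the value is 8·(3/7) + (4)·(4/7) = 40/7.

40/7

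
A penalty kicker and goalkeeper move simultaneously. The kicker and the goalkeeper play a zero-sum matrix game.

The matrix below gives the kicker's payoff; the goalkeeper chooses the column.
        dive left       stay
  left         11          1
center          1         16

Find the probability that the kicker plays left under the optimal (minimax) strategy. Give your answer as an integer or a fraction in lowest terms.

3/5

Row minima are 1 and 1, so the kicker's maximin is 1; column maxima are 11 and 16, so the goalkeeper's minimax is 11. These differ, so the equilibrium is in mixed strategies.
Let the kicker play left with probability p. The goalkeeper is indifferent when 11p + (1−p) = p + 16(1−p), giving p = 3/5.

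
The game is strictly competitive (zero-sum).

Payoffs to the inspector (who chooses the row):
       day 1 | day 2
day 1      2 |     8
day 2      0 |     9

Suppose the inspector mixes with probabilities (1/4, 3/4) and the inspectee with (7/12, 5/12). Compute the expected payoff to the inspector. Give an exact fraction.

Against (7/12, 5/12), each row's expected payoff is day 1: 9/2; day 2: 15/4.
Taking the (1/4, 3/4)-weighted average: (1/4)·(9/2) + (3/4)·(15/4) = 63/16.

63/16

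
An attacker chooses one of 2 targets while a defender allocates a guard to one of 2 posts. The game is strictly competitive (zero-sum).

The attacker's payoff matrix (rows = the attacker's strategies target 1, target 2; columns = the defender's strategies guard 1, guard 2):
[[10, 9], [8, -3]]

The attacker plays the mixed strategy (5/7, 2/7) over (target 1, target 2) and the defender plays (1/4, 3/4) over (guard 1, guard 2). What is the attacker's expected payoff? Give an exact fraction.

183/28

Against (1/4, 3/4), each row's expected payoff is target 1: 37/4; target 2: -1/4.
Taking the (5/7, 2/7)-weighted average: (5/7)·(37/4) + (2/7)·(-1/4) = 183/28.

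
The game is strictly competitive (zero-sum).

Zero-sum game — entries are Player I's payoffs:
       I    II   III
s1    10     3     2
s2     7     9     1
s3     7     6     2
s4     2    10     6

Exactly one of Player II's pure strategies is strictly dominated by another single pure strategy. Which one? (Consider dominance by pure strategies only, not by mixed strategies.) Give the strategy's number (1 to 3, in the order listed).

Player II prefers columns that give Player I less. Compare II with III: 2 < 3, 1 < 9, 2 < 6, 6 < 10.
So III strictly dominates II for Player II; II is strictly dominated.

2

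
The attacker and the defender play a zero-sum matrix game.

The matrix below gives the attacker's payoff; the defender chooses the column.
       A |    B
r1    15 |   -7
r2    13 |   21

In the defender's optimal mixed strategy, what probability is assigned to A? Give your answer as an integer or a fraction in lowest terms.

Row minima are -7 and 13, so the attacker's maximin is 13; column maxima are 15 and 21, so the defender's minimax is 15. These differ, so the equilibrium is in mixed strategies.
Let the defender play A with probability q. The attacker is indifferent when 15q − 7(1−q) = 13q + 21(1−q), giving q = 14/15.

14/15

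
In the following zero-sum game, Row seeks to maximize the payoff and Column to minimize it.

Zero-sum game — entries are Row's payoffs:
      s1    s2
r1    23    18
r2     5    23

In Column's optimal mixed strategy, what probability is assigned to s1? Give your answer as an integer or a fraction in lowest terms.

5/23

Row minima are 18 and 5, so Row's maximin is 18; column maxima are 23 and 23, so Column's minimax is 23. These differ, so the equilibrium is in mixed strategies.
Let Column play s1 with probability q. Row is indifferent when 23q + 18(1−q) = 5q + 23(1−q), giving q = 5/23.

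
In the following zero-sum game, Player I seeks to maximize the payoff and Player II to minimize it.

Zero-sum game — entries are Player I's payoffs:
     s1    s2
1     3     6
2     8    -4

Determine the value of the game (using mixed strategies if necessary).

Row minima are 3 and -4, so Player I's maximin is 3; column maxima are 8 and 6, so Player II's minimax is 6. These differ, so the equilibrium is in mixed strategies.
Let Player I play 1 with probability p. Player II is indifferent when 3p + 8(1−p) = 6p − 4(1−p), giving p = 4/5.
Let Player II play s1 with probability q. Player I is indifferent when 3q + 6(1−q) = 8q − 4(1−q), giving q = 2/3.
The value is 3·(2/3) + (6)·(1/3) = 4.

4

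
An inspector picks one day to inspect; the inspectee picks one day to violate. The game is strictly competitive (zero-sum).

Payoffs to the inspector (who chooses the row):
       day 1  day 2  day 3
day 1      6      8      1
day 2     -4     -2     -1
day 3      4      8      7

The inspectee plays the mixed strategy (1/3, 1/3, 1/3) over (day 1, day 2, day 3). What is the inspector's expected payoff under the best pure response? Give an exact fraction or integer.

day 1: (6)·(1/3) + (8)·(1/3) + (1)·(1/3) = 5.
day 2: (-4)·(1/3) + (-2)·(1/3) + (-1)·(1/3) = -7/3.
day 3: (4)·(1/3) + (8)·(1/3) + (7)·(1/3) = 19/3.
The best pure response is day 3 with expected payoff 19/3.

19/3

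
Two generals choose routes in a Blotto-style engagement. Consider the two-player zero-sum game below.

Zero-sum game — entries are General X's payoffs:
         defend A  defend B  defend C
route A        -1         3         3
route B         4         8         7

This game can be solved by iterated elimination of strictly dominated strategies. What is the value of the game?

Row route A is strictly dominated by row route B (4>-1, 8>3, 7>3); eliminate route A.
Column defend B is strictly dominated by defend A for General Y (4<8); eliminate defend B.
Column defend C is strictly dominated by defend A for General Y (4<7); eliminate defend C.
Only (route B, defend A) remains, with payoff 4.

4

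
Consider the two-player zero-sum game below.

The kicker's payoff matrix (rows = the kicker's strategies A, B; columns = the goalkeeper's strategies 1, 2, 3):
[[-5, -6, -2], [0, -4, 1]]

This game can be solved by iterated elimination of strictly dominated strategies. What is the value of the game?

-4

Row A is strictly dominated by row B (0>-5, -4>-6, 1>-2); eliminate A.
Column 1 is strictly dominated by 2 for the goalkeeper (-4<0); eliminate 1.
Column 3 is strictly dominated by 2 for the goalkeeper (-4<1); eliminate 3.
Only (B, 2) remains, with payoff -4.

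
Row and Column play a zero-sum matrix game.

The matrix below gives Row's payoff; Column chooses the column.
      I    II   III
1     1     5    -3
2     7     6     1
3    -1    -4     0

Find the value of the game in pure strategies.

Row minima: -3, 1, -4 → Row's maximin is 1.
Column maxima: 7, 6, 1 → Column's minimax is 1.
They coincide at (2, III), so the value is 1.

1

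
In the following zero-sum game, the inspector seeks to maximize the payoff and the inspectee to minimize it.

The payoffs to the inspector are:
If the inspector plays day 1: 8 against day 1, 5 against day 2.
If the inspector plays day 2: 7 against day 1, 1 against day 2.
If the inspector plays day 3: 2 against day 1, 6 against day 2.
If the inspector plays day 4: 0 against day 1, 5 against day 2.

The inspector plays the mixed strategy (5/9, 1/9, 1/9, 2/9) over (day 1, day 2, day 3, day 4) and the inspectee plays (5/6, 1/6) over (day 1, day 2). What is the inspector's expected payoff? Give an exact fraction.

287/54

Against (5/6, 1/6), each row's expected payoff is day 1: 15/2; day 2: 6; day 3: 8/3; day 4: 5/6.
Taking the (5/9, 1/9, 1/9, 2/9)-weighted average: (5/9)·(15/2) + (1/9)·(6) + (1/9)·(8/3) + (2/9)·(5/6) = 287/54.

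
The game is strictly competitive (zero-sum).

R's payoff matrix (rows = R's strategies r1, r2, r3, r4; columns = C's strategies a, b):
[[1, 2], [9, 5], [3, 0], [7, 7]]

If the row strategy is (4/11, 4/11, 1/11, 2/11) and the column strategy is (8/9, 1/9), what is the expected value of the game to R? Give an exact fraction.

Against (8/9, 1/9), each row's expected payoff is r1: 10/9; r2: 77/9; r3: 8/3; r4: 7.
Taking the (4/11, 4/11, 1/11, 2/11)-weighted average: (4/11)·(10/9) + (4/11)·(77/9) + (1/11)·(8/3) + (2/11)·(7) = 166/33.

166/33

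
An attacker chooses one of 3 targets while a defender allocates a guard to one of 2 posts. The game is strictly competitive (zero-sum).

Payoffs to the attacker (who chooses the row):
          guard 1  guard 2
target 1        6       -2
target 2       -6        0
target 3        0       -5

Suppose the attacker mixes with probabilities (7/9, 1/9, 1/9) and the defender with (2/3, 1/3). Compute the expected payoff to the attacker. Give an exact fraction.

Against (2/3, 1/3), each row's expected payoff is target 1: 10/3; target 2: -4; target 3: -5/3.
Taking the (7/9, 1/9, 1/9)-weighted average: (7/9)·(10/3) + (1/9)·(-4) + (1/9)·(-5/3) = 53/27.

53/27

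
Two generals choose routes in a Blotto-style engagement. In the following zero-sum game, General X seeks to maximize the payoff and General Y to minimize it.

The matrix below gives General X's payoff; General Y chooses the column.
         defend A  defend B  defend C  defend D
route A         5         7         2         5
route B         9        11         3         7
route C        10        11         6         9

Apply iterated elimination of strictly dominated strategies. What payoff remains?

Column defend A is strictly dominated by defend C for General Y (2<5, 3<9, 6<10); eliminate defend A.
Row route A is strictly dominated by row route B (11>7, 3>2, 7>5); eliminate route A.
Column defend B is strictly dominated by defend C for General Y (3<11, 6<11); eliminate defend B.
Row route B is strictly dominated by row route C (6>3, 9>7); eliminate route B.
Column defend D is strictly dominated by defend C for General Y (6<9); eliminate defend D.
Only (route C, defend C) remains, with payoff 6.

6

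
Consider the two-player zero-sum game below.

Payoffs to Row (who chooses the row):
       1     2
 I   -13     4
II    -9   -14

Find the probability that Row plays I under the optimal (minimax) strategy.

5/22

Row minima are -13 and -14, so Row's maximin is -13; column maxima are -9 and 4, so Column's minimax is -9. These differ, so the equilibrium is in mixed strategies.
Let Row play I with probability p. Column is indifferent when −13p − 9(1−p) = 4p − 14(1−p), giving p = 5/22.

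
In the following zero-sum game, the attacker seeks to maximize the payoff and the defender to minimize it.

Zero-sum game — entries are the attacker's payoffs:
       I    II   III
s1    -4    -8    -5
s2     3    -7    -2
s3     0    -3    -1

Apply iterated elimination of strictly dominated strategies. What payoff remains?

Row s1 is strictly dominated by row s2 (3>-4, -7>-8, -2>-5); eliminate s1.
Column III is strictly dominated by II for the defender (-7<-2, -3<-1); eliminate III.
Column I is strictly dominated by II for the defender (-7<3, -3<0); eliminate I.
Row s2 is strictly dominated by row s3 (-3>-7); eliminate s2.
Only (s3, II) remains, with payoff -3.

-3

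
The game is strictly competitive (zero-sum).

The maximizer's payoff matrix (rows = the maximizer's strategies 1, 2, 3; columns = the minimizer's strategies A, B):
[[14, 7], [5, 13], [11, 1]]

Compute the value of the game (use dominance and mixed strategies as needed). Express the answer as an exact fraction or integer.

49/5

Row 3 is strictly dominated by row 1, so the maximizer never plays it.
The remaining 2×2 game on (1, 2) × (A, B) has no saddle point. Let the maximizer play 1 with probability p; indifference gives 14p + 5(1−p) = 7p + 13(1−p), so p = 8/15.
Similarly the minimizer's optimal q on A is 2/5, and the value is 14·(2/5) + (7)·(3/5) = 49/5.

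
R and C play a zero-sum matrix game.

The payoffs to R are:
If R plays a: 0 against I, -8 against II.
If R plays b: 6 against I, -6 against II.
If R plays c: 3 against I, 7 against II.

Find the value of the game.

15/4

Row a is strictly dominated by row b, so R never plays it.
The remaining 2×2 game on (b, c) × (I, II) has no saddle point. Let R play b with probability p; indifference gives 6p + 3(1−p) = −6p + 7(1−p), so p = 1/4.
Similarly C's optimal q on I is 13/16, and the value is 6·(13/16) + (-6)·(3/16) = 15/4.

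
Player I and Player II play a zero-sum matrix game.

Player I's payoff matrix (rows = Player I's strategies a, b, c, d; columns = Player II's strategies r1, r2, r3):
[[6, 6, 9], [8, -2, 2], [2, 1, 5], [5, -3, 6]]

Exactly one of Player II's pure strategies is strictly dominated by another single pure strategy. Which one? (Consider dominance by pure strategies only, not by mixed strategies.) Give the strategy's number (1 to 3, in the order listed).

Player II prefers columns that give Player I less. Compare r3 with r2: 6 < 9, -2 < 2, 1 < 5, -3 < 6.
So r2 strictly dominates r3 for Player II; r3 is strictly dominated.

3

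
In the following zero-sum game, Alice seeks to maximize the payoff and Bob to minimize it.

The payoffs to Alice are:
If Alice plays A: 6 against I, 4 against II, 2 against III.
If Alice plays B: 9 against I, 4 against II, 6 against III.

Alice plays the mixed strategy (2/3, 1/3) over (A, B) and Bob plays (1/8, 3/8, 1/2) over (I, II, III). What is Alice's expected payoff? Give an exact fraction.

97/24

Against (1/8, 3/8, 1/2), each row's expected payoff is A: 13/4; B: 45/8.
Taking the (2/3, 1/3)-weighted average: (2/3)·(13/4) + (1/3)·(45/8) = 97/24.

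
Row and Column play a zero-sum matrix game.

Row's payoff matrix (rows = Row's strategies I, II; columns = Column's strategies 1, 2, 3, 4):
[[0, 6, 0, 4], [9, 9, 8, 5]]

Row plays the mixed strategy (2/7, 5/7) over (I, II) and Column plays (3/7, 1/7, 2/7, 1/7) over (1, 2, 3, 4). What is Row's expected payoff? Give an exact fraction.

Against (3/7, 1/7, 2/7, 1/7), each row's expected payoff is I: 10/7; II: 57/7.
Taking the (2/7, 5/7)-weighted average: (2/7)·(10/7) + (5/7)·(57/7) = 305/49.

305/49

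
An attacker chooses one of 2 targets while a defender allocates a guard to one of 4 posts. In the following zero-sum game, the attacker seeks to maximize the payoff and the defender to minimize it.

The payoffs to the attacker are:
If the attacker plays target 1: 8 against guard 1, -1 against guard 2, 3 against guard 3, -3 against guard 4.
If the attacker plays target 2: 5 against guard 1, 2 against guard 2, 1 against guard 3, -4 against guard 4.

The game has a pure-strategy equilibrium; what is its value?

Row minima: -3, -4 → the attacker's maximin is -3.
Column maxima: 8, 2, 3, -3 → the defender's minimax is -3.
They coincide at (target 1, guard 4), so the value is -3.

-3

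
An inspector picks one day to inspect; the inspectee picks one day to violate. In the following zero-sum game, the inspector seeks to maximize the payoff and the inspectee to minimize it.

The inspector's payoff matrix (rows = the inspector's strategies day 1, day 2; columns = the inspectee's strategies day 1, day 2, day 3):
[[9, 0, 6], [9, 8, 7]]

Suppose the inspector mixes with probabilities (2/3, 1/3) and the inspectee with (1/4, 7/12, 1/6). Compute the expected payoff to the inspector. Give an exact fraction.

175/36

Against (1/4, 7/12, 1/6), each row's expected payoff is day 1: 13/4; day 2: 97/12.
Taking the (2/3, 1/3)-weighted average: (2/3)·(13/4) + (1/3)·(97/12) = 175/36.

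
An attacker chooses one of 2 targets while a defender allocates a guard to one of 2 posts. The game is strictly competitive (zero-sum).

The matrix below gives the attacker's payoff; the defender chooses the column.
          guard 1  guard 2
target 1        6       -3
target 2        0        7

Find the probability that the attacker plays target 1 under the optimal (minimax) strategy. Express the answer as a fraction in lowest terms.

7/16

Row minima are -3 and 0, so the attacker's maximin is 0; column maxima are 6 and 7, so the defender's minimax is 6. These differ, so the equilibrium is in mixed strategies.
Let the attacker play target 1 with probability p. The defender is indifferent when 6p = −3p + 7(1−p), giving p = 7/16.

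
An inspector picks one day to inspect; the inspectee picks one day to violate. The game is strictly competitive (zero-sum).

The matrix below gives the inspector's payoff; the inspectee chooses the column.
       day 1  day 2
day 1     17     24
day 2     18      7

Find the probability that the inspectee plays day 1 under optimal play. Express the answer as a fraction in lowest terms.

17/18

Row minima are 17 and 7, so the inspector's maximin is 17; column maxima are 18 and 24, so the inspectee's minimax is 18. These differ, so the equilibrium is in mixed strategies.
Let the inspectee play day 1 with probability q. The inspector is indifferent when 17q + 24(1−q) = 18q + 7(1−q), giving q = 17/18.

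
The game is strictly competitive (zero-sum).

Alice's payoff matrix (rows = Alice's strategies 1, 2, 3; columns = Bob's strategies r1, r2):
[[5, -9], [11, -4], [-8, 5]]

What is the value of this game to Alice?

23/28

Row 1 is strictly dominated by row 2, so Alice never plays it.
The remaining 2×2 game on (2, 3) × (r1, r2) has no saddle point. Let Alice play 2 with probability p; indifference gives 11p − 8(1−p) = −4p + 5(1−p), so p = 13/28.
Similarly Bob's optimal q on r1 is 9/28, and the value is 11·(9/28) + (-4)·(19/28) = 23/28.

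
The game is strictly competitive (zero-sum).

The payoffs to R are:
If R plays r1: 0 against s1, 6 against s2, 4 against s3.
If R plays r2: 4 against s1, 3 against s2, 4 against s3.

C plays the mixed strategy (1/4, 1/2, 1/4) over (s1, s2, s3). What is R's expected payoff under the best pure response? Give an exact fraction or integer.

4

r1: (0)·(1/4) + (6)·(1/2) + (4)·(1/4) = 4.
r2: (4)·(1/4) + (3)·(1/2) + (4)·(1/4) = 7/2.
The best pure response is r1 with expected payoff 4.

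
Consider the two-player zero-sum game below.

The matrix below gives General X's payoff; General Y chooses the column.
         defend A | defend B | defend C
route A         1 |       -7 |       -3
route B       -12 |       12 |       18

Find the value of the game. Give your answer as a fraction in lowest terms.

Column defend C is strictly dominated by defend B for General Y (it gives General X more in every row).
The remaining 2×2 game on (route A, route B) × (defend A, defend B) has no saddle point. Let General X play route A with probability p; indifference gives p − 12(1−p) = −7p + 12(1−p), so p = 3/4.
Similarly General Y's optimal q on defend A is 19/32, and the value is 1·(19/32) + (-7)·(13/32) = -9/4.

-9/4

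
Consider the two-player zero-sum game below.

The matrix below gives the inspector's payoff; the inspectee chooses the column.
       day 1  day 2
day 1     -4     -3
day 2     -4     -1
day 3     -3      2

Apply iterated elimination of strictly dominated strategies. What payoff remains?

Row day 2 is strictly dominated by row day 3 (-3>-4, 2>-1); eliminate day 2.
Row day 1 is strictly dominated by row day 3 (-3>-4, 2>-3); eliminate day 1.
Column day 2 is strictly dominated by day 1 for the inspectee (-3<2); eliminate day 2.
Only (day 3, day 1) remains, with payoff -3.

-3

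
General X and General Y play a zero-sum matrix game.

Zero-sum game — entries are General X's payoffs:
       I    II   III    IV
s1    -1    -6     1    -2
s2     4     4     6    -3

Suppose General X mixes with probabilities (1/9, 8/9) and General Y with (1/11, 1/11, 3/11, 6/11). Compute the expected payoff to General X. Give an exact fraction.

16/33

Against (1/11, 1/11, 3/11, 6/11), each row's expected payoff is s1: -16/11; s2: 8/11.
Taking the (1/9, 8/9)-weighted average: (1/9)·(-16/11) + (8/9)·(8/11) = 16/33.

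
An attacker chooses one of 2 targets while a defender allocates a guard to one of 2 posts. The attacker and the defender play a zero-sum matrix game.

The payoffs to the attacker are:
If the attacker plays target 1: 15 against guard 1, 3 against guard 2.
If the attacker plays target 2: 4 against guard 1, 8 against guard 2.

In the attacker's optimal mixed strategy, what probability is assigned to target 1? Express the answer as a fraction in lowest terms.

1/4

Row minima are 3 and 4, so the attacker's maximin is 4; column maxima are 15 and 8, so the defender's minimax is 8. These differ, so the equilibrium is in mixed strategies.
Let the attacker play target 1 with probability p. The defender is indifferent when 15p + 4(1−p) = 3p + 8(1−p), giving p = 1/4.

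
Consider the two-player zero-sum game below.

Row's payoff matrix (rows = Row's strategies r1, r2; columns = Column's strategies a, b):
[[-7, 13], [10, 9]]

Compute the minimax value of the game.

193/21

Row minima are -7 and 9, so Row's maximin is 9; column maxima are 10 and 13, so Column's minimax is 10. These differ, so the equilibrium is in mixed strategies.
Let Row play r1 with probability p. Column is indifferent when −7p + 10(1−p) = 13p + 9(1−p), giving p = 1/21.
Let Column play a with probability q. Row is indifferent when −7q + 13(1−q) = 10q + 9(1−q), giving q = 4/21.
The value is -7·(4/21) + (13)·(17/21) = 193/21.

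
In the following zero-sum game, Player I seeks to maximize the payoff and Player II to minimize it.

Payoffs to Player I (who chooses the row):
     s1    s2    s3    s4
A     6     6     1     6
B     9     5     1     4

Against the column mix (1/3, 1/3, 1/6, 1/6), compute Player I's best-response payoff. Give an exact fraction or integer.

11/2

A: (6)·(1/3) + (6)·(1/3) + (1)·(1/6) + (6)·(1/6) = 31/6.
B: (9)·(1/3) + (5)·(1/3) + (1)·(1/6) + (4)·(1/6) = 11/2.
The best pure response is B with expected payoff 11/2.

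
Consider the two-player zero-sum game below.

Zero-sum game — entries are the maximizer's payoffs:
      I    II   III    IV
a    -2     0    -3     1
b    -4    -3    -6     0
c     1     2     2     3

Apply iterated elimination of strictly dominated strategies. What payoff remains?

Row a is strictly dominated by row c (1>-2, 2>0, 2>-3, 3>1); eliminate a.
Row b is strictly dominated by row c (1>-4, 2>-3, 2>-6, 3>0); eliminate b.
Column II is strictly dominated by I for the minimizer (1<2); eliminate II.
Column III is strictly dominated by I for the minimizer (1<2); eliminate III.
Column IV is strictly dominated by I for the minimizer (1<3); eliminate IV.
Only (c, I) remains, with payoff 1.

1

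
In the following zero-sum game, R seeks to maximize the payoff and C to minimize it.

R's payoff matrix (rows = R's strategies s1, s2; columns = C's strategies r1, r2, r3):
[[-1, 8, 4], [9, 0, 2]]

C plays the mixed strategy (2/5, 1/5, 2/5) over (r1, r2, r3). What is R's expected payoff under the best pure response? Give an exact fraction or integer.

22/5

s1: (-1)·(2/5) + (8)·(1/5) + (4)·(2/5) = 14/5.
s2: (9)·(2/5) + (0)·(1/5) + (2)·(2/5) = 22/5.
The best pure response is s2 with expected payoff 22/5.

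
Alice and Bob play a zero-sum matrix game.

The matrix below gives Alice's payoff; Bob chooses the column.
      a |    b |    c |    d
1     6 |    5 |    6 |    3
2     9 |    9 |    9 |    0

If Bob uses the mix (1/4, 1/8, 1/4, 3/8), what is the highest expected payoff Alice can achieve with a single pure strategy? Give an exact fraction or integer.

45/8

1: (6)·(1/4) + (5)·(1/8) + (6)·(1/4) + (3)·(3/8) = 19/4.
2: (9)·(1/4) + (9)·(1/8) + (9)·(1/4) + (0)·(3/8) = 45/8.
The best pure response is 2 with expected payoff 45/8.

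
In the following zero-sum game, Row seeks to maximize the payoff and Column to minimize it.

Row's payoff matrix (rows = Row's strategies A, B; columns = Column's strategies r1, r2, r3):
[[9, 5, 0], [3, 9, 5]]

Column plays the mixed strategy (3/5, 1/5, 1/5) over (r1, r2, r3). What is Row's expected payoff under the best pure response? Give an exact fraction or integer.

32/5

A: (9)·(3/5) + (5)·(1/5) + (0)·(1/5) = 32/5.
B: (3)·(3/5) + (9)·(1/5) + (5)·(1/5) = 23/5.
The best pure response is A with expected payoff 32/5.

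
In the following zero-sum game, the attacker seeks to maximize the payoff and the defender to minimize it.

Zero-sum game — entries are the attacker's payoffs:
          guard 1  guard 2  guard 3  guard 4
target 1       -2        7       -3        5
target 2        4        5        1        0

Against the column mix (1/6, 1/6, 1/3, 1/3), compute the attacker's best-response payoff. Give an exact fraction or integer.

11/6

target 1: (-2)·(1/6) + (7)·(1/6) + (-3)·(1/3) + (5)·(1/3) = 3/2.
target 2: (4)·(1/6) + (5)·(1/6) + (1)·(1/3) + (0)·(1/3) = 11/6.
The best pure response is target 2 with expected payoff 11/6.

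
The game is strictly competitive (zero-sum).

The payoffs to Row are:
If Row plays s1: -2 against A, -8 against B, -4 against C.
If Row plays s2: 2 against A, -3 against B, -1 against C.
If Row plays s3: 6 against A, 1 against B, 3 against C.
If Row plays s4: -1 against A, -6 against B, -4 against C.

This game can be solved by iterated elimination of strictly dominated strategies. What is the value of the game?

Row s4 is strictly dominated by row s2 (2>-1, -3>-6, -1>-4); eliminate s4.
Row s1 is strictly dominated by row s2 (2>-2, -3>-8, -1>-4); eliminate s1.
Row s2 is strictly dominated by row s3 (6>2, 1>-3, 3>-1); eliminate s2.
Column C is strictly dominated by B for Column (1<3); eliminate C.
Column A is strictly dominated by B for Column (1<6); eliminate A.
Only (s3, B) remains, with payoff 1.

1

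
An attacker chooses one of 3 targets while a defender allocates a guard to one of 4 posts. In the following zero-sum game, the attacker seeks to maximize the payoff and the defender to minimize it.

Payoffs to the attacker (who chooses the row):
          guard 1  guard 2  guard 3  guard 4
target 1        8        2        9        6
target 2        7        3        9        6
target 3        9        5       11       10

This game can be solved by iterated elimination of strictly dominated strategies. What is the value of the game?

Column guard 3 is strictly dominated by guard 1 for the defender (8<9, 7<9, 9<11); eliminate guard 3.
Column guard 4 is strictly dominated by guard 2 for the defender (2<6, 3<6, 5<10); eliminate guard 4.
Row target 2 is strictly dominated by row target 3 (9>7, 5>3); eliminate target 2.
Row target 1 is strictly dominated by row target 3 (9>8, 5>2); eliminate target 1.
Column guard 1 is strictly dominated by guard 2 for the defender (5<9); eliminate guard 1.
Only (target 3, guard 2) remains, with payoff 5.

5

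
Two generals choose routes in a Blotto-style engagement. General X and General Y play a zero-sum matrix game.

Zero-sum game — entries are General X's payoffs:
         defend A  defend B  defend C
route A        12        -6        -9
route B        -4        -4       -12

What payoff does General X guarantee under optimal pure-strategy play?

-9

Row minima: -9, -12 → General X's maximin is -9.
Column maxima: 12, -4, -9 → General Y's minimax is -9.
They coincide at (route A, defend C), so the value is -9.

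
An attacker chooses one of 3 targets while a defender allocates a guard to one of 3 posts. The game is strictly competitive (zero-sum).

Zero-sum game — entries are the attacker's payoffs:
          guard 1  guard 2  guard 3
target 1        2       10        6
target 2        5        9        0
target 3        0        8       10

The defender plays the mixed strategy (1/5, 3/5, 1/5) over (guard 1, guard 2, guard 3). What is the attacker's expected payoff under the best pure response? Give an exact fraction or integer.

target 1: (2)·(1/5) + (10)·(3/5) + (6)·(1/5) = 38/5.
target 2: (5)·(1/5) + (9)·(3/5) + (0)·(1/5) = 32/5.
target 3: (0)·(1/5) + (8)·(3/5) + (10)·(1/5) = 34/5.
The best pure response is target 1 with expected payoff 38/5.

38/5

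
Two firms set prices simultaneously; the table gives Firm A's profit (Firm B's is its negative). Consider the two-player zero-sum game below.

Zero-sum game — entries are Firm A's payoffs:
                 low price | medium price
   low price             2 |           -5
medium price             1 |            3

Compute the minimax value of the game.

11/9

Row minima are -5 and 1, so Firm A's maximin is 1; column maxima are 2 and 3, so Firm B's minimax is 2. These differ, so the equilibrium is in mixed strategies.
Let Firm A play low price with probability p. Firm B is indifferent when 2p + (1−p) = −5p + 3(1−p), giving p = 2/9.
Let Firm B play low price with probability q. Firm A is indifferent when 2q − 5(1−q) = q + 3(1−q), giving q = 8/9.
The value is 2·(8/9) + (-5)·(1/9) = 11/9.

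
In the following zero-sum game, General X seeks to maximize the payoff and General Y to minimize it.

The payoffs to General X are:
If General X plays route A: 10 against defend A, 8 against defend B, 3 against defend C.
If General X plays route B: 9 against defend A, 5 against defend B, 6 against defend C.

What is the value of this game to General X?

11/2

Column defend A is strictly dominated by defend B for General Y (it gives General X more in every row).
The remaining 2×2 game on (route A, route B) × (defend B, defend C) has no saddle point. Let General X play route A with probability p; indifference gives 8p + 5(1−p) = 3p + 6(1−p), so p = 1/6.
Similarly General Y's optimal q on defend B is 1/2, and the value is 8·(1/2) + (3)·(1/2) = 11/2.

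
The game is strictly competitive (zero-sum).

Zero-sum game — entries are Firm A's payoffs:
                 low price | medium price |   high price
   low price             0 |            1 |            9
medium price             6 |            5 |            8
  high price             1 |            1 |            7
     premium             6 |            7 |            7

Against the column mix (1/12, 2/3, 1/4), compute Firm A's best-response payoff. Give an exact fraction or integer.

83/12

low price: (0)·(1/12) + (1)·(2/3) + (9)·(1/4) = 35/12.
medium price: (6)·(1/12) + (5)·(2/3) + (8)·(1/4) = 35/6.
high price: (1)·(1/12) + (1)·(2/3) + (7)·(1/4) = 5/2.
premium: (6)·(1/12) + (7)·(2/3) + (7)·(1/4) = 83/12.
The best pure response is premium with expected payoff 83/12.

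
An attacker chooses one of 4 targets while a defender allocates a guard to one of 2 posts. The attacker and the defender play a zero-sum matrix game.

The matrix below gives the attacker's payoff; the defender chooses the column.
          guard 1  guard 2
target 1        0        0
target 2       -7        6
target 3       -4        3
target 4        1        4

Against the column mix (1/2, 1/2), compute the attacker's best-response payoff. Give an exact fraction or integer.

5/2

target 1: (0)·(1/2) + (0)·(1/2) = 0.
target 2: (-7)·(1/2) + (6)·(1/2) = -1/2.
target 3: (-4)·(1/2) + (3)·(1/2) = -1/2.
target 4: (1)·(1/2) + (4)·(1/2) = 5/2.
The best pure response is target 4 with expected payoff 5/2.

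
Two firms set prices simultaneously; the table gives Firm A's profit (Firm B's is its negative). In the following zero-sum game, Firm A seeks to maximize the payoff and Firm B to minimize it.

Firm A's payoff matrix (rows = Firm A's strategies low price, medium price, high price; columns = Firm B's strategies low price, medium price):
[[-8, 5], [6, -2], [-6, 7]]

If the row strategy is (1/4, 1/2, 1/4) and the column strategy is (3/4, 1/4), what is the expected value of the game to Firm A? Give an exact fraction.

Against (3/4, 1/4), each row's expected payoff is low price: -19/4; medium price: 4; high price: -11/4.
Taking the (1/4, 1/2, 1/4)-weighted average: (1/4)·(-19/4) + (1/2)·(4) + (1/4)·(-11/4) = 1/8.

1/8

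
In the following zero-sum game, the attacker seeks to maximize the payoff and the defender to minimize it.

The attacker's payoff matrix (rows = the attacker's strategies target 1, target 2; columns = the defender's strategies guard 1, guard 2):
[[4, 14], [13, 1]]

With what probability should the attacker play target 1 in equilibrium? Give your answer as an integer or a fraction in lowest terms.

Row minima are 4 and 1, so the attacker's maximin is 4; column maxima are 13 and 14, so the defender's minimax is 13. These differ, so the equilibrium is in mixed strategies.
Let the attacker play target 1 with probability p. The defender is indifferent when 4p + 13(1−p) = 14p + (1−p), giving p = 6/11.

6/11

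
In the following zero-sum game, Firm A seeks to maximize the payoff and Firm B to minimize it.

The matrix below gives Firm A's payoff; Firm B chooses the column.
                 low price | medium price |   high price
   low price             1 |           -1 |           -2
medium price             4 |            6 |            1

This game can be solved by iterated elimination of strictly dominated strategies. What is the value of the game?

Row low price is strictly dominated by row medium price (4>1, 6>-1, 1>-2); eliminate low price.
Column low price is strictly dominated by high price for Firm B (1<4); eliminate low price.
Column medium price is strictly dominated by high price for Firm B (1<6); eliminate medium price.
Only (medium price, high price) remains, with payoff 1.

1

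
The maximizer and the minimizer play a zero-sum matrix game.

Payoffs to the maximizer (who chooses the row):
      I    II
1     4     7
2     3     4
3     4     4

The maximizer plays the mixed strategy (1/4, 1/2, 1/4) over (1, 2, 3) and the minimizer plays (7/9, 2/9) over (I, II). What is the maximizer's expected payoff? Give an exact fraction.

Against (7/9, 2/9), each row's expected payoff is 1: 14/3; 2: 29/9; 3: 4.
Taking the (1/4, 1/2, 1/4)-weighted average: (1/4)·(14/3) + (1/2)·(29/9) + (1/4)·(4) = 34/9.

34/9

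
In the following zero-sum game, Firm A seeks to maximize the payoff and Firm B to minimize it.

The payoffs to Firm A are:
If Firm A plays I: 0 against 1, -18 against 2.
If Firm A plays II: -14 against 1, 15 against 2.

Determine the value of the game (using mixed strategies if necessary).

Row minima are -18 and -14, so Firm A's maximin is -14; column maxima are 0 and 15, so Firm B's minimax is 0. These differ, so the equilibrium is in mixed strategies.
Let Firm A play I with probability p. Firm B is indifferent when −14(1−p) = −18p + 15(1−p), giving p = 29/47.
Let Firm B play 1 with probability q. Firm A is indifferent when −18(1−q) = −14q + 15(1−q), giving q = 33/47.
The value is 0·(33/47) + (-18)·(14/47) = -252/47.

-252/47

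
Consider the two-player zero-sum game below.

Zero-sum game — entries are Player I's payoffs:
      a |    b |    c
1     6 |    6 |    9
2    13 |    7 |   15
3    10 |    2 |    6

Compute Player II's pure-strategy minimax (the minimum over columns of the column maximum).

The worst case (largest entry) in each column is a: 13, b: 7, c: 15.
The best (smallest) of these is 7.

7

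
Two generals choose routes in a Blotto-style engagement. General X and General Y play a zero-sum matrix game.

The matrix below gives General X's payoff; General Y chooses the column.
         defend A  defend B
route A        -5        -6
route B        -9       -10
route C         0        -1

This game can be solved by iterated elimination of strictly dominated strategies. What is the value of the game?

Column defend A is strictly dominated by defend B for General Y (-6<-5, -10<-9, -1<0); eliminate defend A.
Row route A is strictly dominated by row route C (-1>-6); eliminate route A.
Row route B is strictly dominated by row route C (-1>-10); eliminate route B.
Only (route C, defend B) remains, with payoff -1.

-1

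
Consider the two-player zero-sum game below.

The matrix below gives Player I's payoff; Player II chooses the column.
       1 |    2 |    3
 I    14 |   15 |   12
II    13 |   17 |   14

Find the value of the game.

Column 2 is strictly dominated by 1 for Player II (it gives Player I more in every row).
The remaining 2×2 game on (I, II) × (1, 3) has no saddle point. Let Player I play I with probability p; indifference gives 14p + 13(1−p) = 12p + 14(1−p), so p = 1/3.
Similarly Player II's optimal q on 1 is 2/3, and the value is 14·(2/3) + (12)·(1/3) = 40/3.

40/3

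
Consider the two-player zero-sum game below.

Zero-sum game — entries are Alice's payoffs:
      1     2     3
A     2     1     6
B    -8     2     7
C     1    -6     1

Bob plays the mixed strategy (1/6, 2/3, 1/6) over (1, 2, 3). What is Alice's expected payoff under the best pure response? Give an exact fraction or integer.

A: (2)·(1/6) + (1)·(2/3) + (6)·(1/6) = 2.
B: (-8)·(1/6) + (2)·(2/3) + (7)·(1/6) = 7/6.
C: (1)·(1/6) + (-6)·(2/3) + (1)·(1/6) = -11/3.
The best pure response is A with expected payoff 2.

2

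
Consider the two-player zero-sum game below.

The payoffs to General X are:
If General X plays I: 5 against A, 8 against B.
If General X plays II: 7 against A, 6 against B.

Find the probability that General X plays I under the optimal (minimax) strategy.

Row minima are 5 and 6, so General X's maximin is 6; column maxima are 7 and 8, so General Y's minimax is 7. These differ, so the equilibrium is in mixed strategies.
Let General X play I with probability p. General Y is indifferent when 5p + 7(1−p) = 8p + 6(1−p), giving p = 1/4.

1/4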